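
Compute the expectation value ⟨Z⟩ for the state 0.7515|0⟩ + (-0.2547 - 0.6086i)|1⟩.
0.1295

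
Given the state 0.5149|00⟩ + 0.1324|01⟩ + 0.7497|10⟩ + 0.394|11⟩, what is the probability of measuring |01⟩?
0.01753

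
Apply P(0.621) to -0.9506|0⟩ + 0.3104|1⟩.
-0.9506|0⟩ + (0.2524 + 0.1806i)|1⟩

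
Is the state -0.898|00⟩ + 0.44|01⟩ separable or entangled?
Separable

Writing the state as a|00⟩ + b|01⟩ + c|10⟩ + d|11⟩, it is a product state iff ad − bc = 0.
Here (a, b, c, d) = (-0.898, 0.44, 0, 0): ad − bc = (-0.898)(0) − (0.44)(0) = 0, so the state is separable.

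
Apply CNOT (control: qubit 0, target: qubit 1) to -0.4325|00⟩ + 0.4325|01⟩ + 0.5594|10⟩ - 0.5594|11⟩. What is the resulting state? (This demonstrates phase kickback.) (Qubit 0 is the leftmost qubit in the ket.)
-0.4325|00⟩ + 0.4325|01⟩ - 0.5594|10⟩ + 0.5594|11⟩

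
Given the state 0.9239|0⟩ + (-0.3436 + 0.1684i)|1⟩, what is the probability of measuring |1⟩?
0.1464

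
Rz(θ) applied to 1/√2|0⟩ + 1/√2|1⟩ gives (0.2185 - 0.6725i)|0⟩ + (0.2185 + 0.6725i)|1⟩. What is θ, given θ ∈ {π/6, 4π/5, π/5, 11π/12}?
4π/5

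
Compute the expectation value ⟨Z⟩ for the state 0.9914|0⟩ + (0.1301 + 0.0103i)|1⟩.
0.9658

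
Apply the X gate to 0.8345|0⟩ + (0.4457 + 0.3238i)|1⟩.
(0.4457 + 0.3238i)|0⟩ + 0.8345|1⟩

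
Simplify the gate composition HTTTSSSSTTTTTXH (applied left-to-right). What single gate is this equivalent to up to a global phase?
Z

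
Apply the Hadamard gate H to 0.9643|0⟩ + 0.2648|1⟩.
0.8691|0⟩ + 0.4946|1⟩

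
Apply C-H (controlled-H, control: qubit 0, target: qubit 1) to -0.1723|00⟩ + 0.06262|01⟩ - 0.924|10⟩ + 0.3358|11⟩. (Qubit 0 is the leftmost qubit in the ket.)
-0.1723|00⟩ + 0.06262|01⟩ - 0.4159|10⟩ - 0.8908|11⟩

C-H leaves the control-|0⟩ kets |00⟩, |01⟩ unchanged and applies H to qubit 1 on the control-|1⟩ pair (|10⟩, |11⟩).
H = [[1/√2, 1/√2], [1/√2, -1/√2]].
With a = amp(|10⟩) = -0.924 and b = amp(|11⟩) = 0.3358:
new amp(|10⟩) = (1/√2)·a + (1/√2)·b = -0.4159
new amp(|11⟩) = (1/√2)·a + (-1/√2)·b = -0.8908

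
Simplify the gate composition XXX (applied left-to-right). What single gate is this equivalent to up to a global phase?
X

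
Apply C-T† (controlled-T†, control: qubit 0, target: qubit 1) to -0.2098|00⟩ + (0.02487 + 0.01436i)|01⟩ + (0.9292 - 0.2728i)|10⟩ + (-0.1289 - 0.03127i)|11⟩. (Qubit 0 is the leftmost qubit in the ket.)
-0.2098|00⟩ + (0.02487 + 0.01436i)|01⟩ + (0.9292 - 0.2728i)|10⟩ + (-0.1133 + 0.06903i)|11⟩

C-T† leaves the control-|0⟩ kets |00⟩, |01⟩ unchanged and applies T† to qubit 1 on the control-|1⟩ pair (|10⟩, |11⟩).
T† = [[1, 0], [0, (1/√2 - (1/√2)i)]].
With a = amp(|10⟩) = (0.9292 - 0.2728i) and b = amp(|11⟩) = (-0.1289 - 0.03127i):
new amp(|10⟩) = (1)·a = (0.9292 - 0.2728i)
new amp(|11⟩) = (1/√2 - (1/√2)i)·b = (-0.1133 + 0.06903i)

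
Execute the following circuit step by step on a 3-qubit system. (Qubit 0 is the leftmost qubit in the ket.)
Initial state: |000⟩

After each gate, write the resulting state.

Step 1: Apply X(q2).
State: |001⟩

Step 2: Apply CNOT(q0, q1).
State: |001⟩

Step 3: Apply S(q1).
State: |001⟩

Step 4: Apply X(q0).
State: |101⟩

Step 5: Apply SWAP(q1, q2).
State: |110⟩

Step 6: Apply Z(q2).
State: |110⟩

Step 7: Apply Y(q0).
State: -i|010⟩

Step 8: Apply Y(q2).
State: |011⟩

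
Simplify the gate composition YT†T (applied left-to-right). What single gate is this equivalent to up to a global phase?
Y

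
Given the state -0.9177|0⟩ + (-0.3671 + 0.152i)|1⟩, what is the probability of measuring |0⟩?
0.8422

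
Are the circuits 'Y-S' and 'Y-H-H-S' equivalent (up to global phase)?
Yes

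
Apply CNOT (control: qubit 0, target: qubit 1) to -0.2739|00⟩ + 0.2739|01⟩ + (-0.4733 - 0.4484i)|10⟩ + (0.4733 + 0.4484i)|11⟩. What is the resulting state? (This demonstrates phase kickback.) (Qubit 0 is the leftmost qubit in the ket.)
-0.2739|00⟩ + 0.2739|01⟩ + (0.4733 + 0.4484i)|10⟩ + (-0.4733 - 0.4484i)|11⟩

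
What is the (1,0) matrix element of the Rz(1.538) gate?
0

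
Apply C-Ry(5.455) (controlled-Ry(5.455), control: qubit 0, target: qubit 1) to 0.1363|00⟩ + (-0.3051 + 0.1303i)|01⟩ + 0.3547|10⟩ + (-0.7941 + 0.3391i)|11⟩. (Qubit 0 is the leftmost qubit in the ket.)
0.1363|00⟩ + (-0.3051 + 0.1303i)|01⟩ + (-0.005208 - 0.1364i)|10⟩ + (0.8697 - 0.3104i)|11⟩

C-Ry(5.455) leaves the control-|0⟩ kets |00⟩, |01⟩ unchanged and applies Ry(5.455) to qubit 1 on the control-|1⟩ pair (|10⟩, |11⟩).
Ry(5.455) = [[cos(θ/2), −sin(θ/2)], [sin(θ/2), cos(θ/2)]]; θ = 5.455, cos(θ/2) ≈ -0.915482, sin(θ/2) ≈ 0.402359.
With a = amp(|10⟩) = 0.3547 and b = amp(|11⟩) = (-0.7941 + 0.3391i):
new amp(|10⟩) = (-0.915482)·a + (-0.402359)·b = (-0.005208 - 0.1364i)
new amp(|11⟩) = (0.402359)·a + (-0.915482)·b = (0.8697 - 0.3104i)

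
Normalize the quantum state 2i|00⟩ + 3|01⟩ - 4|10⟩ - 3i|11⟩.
0.3244i|00⟩ + 0.4867|01⟩ - 0.6489|10⟩ - 0.4867i|11⟩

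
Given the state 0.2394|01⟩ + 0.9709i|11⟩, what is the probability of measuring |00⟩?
0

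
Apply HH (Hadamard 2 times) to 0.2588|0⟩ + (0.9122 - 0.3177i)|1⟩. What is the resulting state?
0.2588|0⟩ + (0.9122 - 0.3177i)|1⟩

H² = I, so an even number of Hadamards cancels: H^2 = I and the state is unchanged.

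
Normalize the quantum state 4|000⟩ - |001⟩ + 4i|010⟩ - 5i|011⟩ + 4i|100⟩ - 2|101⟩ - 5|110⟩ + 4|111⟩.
0.3667|000⟩ - 0.09167|001⟩ + 0.3667i|010⟩ - 0.4583i|011⟩ + 0.3667i|100⟩ - 0.1833|101⟩ - 0.4583|110⟩ + 0.3667|111⟩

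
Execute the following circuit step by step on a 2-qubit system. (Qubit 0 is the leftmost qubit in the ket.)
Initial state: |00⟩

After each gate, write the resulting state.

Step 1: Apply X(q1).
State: |01⟩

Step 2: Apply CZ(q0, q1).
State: |01⟩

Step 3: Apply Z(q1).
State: -|01⟩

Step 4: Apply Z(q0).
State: -|01⟩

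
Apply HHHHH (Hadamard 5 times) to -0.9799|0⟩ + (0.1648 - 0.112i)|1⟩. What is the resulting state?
(-0.5764 - 0.0792i)|0⟩ + (-0.8094 + 0.0792i)|1⟩

H² = I, so H^5 = H: a single Hadamard. With (a, b) = (-0.9799, (0.1648 - 0.112i)), H gives ((a + b)/√2, (a − b)/√2) = ((-0.5764 - 0.0792i), (-0.8094 + 0.0792i)).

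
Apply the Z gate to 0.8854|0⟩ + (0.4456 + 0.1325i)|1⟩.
0.8854|0⟩ + (-0.4456 - 0.1325i)|1⟩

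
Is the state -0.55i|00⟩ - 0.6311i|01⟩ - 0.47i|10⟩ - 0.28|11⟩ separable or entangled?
Entangled

Writing the state as a|00⟩ + b|01⟩ + c|10⟩ + d|11⟩, it is a product state iff ad − bc = 0.
Here (a, b, c, d) = (-0.55i, -0.6311i, -0.47i, -0.28): ad − bc = (-0.55i)(-0.28) − (-0.6311i)(-0.47i) = (0.2966 + 0.154i) ≠ 0, so the state is entangled.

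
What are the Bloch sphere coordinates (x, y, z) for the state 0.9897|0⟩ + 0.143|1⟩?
(0.2831, 0, 0.9591)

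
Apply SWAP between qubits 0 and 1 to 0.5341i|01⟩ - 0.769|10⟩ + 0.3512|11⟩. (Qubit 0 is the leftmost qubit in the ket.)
-0.769|01⟩ + 0.5341i|10⟩ + 0.3512|11⟩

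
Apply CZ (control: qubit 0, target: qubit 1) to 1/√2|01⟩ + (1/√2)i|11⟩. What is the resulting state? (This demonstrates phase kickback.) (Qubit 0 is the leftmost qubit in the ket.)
1/√2|01⟩ - (1/√2)i|11⟩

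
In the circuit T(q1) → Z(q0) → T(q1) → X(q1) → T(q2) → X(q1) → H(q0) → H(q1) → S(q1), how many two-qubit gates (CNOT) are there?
0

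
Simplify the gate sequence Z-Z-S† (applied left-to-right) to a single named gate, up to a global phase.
S†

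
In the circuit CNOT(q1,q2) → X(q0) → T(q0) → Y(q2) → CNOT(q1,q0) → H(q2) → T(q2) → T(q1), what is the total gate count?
8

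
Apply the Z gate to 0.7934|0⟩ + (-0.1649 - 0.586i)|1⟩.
0.7934|0⟩ + (0.1649 + 0.586i)|1⟩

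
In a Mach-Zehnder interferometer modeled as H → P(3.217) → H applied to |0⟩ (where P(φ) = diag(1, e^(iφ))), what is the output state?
(0.001421 - 0.03767i)|0⟩ + (0.9986 + 0.03767i)|1⟩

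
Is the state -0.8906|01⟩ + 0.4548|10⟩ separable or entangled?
Entangled

Writing the state as a|00⟩ + b|01⟩ + c|10⟩ + d|11⟩, it is a product state iff ad − bc = 0.
Here (a, b, c, d) = (0, -0.8906, 0.4548, 0): ad − bc = (0)(0) − (-0.8906)(0.4548) = 0.405 ≠ 0, so the state is entangled.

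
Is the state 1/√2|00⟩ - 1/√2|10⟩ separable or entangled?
Separable

Writing the state as a|00⟩ + b|01⟩ + c|10⟩ + d|11⟩, it is a product state iff ad − bc = 0.
Here (a, b, c, d) = (1/√2, 0, -1/√2, 0): ad − bc = (1/√2)(0) − (0)(-1/√2) = 0, so the state is separable.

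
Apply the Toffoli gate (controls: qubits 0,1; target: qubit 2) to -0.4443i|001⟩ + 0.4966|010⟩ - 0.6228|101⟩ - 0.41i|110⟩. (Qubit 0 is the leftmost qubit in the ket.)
-0.4443i|001⟩ + 0.4966|010⟩ - 0.6228|101⟩ - 0.41i|111⟩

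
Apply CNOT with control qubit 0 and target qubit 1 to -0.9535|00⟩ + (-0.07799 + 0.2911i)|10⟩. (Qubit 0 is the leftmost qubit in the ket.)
-0.9535|00⟩ + (-0.07799 + 0.2911i)|11⟩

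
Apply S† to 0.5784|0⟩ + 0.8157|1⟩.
0.5784|0⟩ - 0.8157i|1⟩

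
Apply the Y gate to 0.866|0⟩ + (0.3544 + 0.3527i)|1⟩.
(0.3527 - 0.3544i)|0⟩ + 0.866i|1⟩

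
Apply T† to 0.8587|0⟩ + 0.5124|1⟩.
0.8587|0⟩ + (0.3623 - 0.3623i)|1⟩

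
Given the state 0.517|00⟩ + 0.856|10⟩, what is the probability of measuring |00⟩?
0.2673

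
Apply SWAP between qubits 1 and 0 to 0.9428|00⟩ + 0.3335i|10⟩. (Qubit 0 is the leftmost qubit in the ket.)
0.9428|00⟩ + 0.3335i|01⟩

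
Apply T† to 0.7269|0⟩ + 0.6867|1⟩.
0.7269|0⟩ + (0.4856 - 0.4856i)|1⟩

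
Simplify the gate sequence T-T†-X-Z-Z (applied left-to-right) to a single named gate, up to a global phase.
X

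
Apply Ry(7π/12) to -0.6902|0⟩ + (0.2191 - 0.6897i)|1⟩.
(-0.594 + 0.5472i)|0⟩ + (-0.4142 - 0.4199i)|1⟩

Ry(7π/12) = [[cos(θ/2), −sin(θ/2)], [sin(θ/2), cos(θ/2)]]; θ = 7π/12, cos(θ/2) ≈ 0.608761, sin(θ/2) ≈ 0.793353.
With a = amp(|0⟩) = -0.6902 and b = amp(|1⟩) = (0.2191 - 0.6897i):
new amp(|0⟩) = (0.608761)·a + (-0.793353)·b = (-0.594 + 0.5472i)
new amp(|1⟩) = (0.793353)·a + (0.608761)·b = (-0.4142 - 0.4199i)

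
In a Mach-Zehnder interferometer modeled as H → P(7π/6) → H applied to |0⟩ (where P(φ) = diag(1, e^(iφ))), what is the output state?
(0.06699 - 0.25i)|0⟩ + (0.933 + 0.25i)|1⟩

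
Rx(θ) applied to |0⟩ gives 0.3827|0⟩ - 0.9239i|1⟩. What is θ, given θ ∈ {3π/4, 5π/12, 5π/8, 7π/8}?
3π/4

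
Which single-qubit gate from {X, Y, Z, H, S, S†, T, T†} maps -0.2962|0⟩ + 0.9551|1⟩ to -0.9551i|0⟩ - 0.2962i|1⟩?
Y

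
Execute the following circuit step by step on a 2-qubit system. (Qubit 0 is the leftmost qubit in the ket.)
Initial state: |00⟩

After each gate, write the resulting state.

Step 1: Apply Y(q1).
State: i|01⟩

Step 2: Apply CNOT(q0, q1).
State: i|01⟩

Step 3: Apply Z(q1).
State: -i|01⟩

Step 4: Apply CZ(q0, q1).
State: -i|01⟩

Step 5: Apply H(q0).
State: -(1/√2)i|01⟩ - (1/√2)i|11⟩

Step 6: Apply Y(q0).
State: -1/√2|01⟩ + 1/√2|11⟩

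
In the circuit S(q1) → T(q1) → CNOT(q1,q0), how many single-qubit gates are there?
2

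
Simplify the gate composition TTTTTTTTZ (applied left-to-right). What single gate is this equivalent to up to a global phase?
Z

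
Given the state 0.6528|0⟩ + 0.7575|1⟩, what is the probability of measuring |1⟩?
0.5738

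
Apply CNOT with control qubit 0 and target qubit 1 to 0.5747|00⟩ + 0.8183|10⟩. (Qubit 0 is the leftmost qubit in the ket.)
0.5747|00⟩ + 0.8183|11⟩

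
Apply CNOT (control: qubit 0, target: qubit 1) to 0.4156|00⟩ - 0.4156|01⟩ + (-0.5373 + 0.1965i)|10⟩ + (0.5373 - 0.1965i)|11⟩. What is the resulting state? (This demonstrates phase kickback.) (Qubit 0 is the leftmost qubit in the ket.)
0.4156|00⟩ - 0.4156|01⟩ + (0.5373 - 0.1965i)|10⟩ + (-0.5373 + 0.1965i)|11⟩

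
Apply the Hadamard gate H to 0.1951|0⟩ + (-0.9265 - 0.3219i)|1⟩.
(-0.5172 - 0.2276i)|0⟩ + (0.7931 + 0.2276i)|1⟩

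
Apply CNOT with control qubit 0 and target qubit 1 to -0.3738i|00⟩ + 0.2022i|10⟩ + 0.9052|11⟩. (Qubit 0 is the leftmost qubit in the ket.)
-0.3738i|00⟩ + 0.9052|10⟩ + 0.2022i|11⟩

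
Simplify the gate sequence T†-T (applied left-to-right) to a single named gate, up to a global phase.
I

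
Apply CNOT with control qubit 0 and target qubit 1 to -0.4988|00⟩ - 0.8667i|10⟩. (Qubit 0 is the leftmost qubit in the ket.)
-0.4988|00⟩ - 0.8667i|11⟩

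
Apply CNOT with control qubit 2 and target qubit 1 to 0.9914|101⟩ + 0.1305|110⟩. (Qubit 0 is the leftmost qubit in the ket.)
0.1305|110⟩ + 0.9914|111⟩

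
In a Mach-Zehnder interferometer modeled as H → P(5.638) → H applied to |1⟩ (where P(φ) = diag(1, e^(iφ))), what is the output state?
(0.1005 + 0.3007i)|0⟩ + (0.8995 - 0.3007i)|1⟩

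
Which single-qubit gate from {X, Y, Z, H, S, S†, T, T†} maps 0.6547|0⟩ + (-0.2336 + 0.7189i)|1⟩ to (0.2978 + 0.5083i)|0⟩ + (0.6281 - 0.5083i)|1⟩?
H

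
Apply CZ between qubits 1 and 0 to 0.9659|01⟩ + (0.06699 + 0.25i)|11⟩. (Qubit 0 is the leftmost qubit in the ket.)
0.9659|01⟩ + (-0.06699 - 0.25i)|11⟩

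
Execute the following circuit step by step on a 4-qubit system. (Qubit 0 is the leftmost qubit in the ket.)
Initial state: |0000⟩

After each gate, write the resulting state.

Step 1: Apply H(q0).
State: 1/√2|0000⟩ + 1/√2|1000⟩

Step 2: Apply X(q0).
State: 1/√2|0000⟩ + 1/√2|1000⟩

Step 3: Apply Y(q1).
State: (1/√2)i|0100⟩ + (1/√2)i|1100⟩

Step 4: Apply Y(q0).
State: 1/√2|0100⟩ - 1/√2|1100⟩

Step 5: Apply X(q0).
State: -1/√2|0100⟩ + 1/√2|1100⟩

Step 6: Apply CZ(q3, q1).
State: -1/√2|0100⟩ + 1/√2|1100⟩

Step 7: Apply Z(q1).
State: 1/√2|0100⟩ - 1/√2|1100⟩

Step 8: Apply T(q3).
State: 1/√2|0100⟩ - 1/√2|1100⟩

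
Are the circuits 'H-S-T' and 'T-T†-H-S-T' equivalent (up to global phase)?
Yes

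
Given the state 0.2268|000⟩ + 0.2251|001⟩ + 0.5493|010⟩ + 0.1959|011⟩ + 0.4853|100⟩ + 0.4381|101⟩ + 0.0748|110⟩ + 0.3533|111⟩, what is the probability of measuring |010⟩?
0.3017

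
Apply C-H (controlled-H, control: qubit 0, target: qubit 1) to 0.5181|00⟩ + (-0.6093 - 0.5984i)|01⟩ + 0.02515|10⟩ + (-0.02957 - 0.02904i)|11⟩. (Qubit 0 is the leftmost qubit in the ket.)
0.5181|00⟩ + (-0.6093 - 0.5984i)|01⟩ + (-0.003125 - 0.02053i)|10⟩ + (0.03869 + 0.02053i)|11⟩

C-H leaves the control-|0⟩ kets |00⟩, |01⟩ unchanged and applies H to qubit 1 on the control-|1⟩ pair (|10⟩, |11⟩).
H = [[1/√2, 1/√2], [1/√2, -1/√2]].
With a = amp(|10⟩) = 0.02515 and b = amp(|11⟩) = (-0.02957 - 0.02904i):
new amp(|10⟩) = (1/√2)·a + (1/√2)·b = (-0.003125 - 0.02053i)
new amp(|11⟩) = (1/√2)·a + (-1/√2)·b = (0.03869 + 0.02053i)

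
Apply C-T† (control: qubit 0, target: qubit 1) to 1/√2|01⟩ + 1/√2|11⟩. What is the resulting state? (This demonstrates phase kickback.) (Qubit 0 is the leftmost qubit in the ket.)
1/√2|01⟩ + (1/2 - (1/2)i)|11⟩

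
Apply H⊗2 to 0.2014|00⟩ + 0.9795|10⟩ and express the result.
0.5905|00⟩ + 0.5905|01⟩ - 0.3891|10⟩ - 0.3891|11⟩

H⊗2 gives amp(|y⟩) = (1/2) Σ_x (−1)^(x·y) amp(|x⟩), where x·y is the number of positions in which both x and y have a 1.
|00⟩: (0.2014 + 0.9795)/2 = 0.5905
|01⟩: (0.2014 + 0.9795)/2 = 0.5905
|10⟩: (0.2014 - 0.9795)/2 = -0.3891
|11⟩: (0.2014 - 0.9795)/2 = -0.3891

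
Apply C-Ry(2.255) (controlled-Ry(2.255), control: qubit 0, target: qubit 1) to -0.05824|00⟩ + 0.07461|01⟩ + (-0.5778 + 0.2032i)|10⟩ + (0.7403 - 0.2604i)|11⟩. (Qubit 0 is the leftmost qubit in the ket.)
-0.05824|00⟩ + 0.07461|01⟩ + (-0.9166 + 0.3224i)|10⟩ + (-0.2044 + 0.07187i)|11⟩

C-Ry(2.255) leaves the control-|0⟩ kets |00⟩, |01⟩ unchanged and applies Ry(2.255) to qubit 1 on the control-|1⟩ pair (|10⟩, |11⟩).
Ry(2.255) = [[cos(θ/2), −sin(θ/2)], [sin(θ/2), cos(θ/2)]]; θ = 2.255, cos(θ/2) ≈ 0.42892, sin(θ/2) ≈ 0.903343.
With a = amp(|10⟩) = (-0.5778 + 0.2032i) and b = amp(|11⟩) = (0.7403 - 0.2604i):
new amp(|10⟩) = (0.42892)·a + (-0.903343)·b = (-0.9166 + 0.3224i)
new amp(|11⟩) = (0.903343)·a + (0.42892)·b = (-0.2044 + 0.07187i)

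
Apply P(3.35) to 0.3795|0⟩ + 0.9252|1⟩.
0.3795|0⟩ + (-0.9052 - 0.1914i)|1⟩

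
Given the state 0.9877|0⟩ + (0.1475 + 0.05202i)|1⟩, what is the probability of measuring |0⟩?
0.9756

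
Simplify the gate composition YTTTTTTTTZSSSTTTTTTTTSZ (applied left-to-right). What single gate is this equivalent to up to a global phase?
Y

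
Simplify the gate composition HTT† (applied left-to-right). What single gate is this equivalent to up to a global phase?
H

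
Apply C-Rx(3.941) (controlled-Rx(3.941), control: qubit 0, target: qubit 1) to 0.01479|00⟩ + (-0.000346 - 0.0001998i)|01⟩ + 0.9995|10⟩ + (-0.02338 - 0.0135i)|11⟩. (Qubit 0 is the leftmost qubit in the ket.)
0.01479|00⟩ + (-0.000346 - 0.0001998i)|01⟩ + (-0.4014 + 0.02154i)|10⟩ + (0.009098 - 0.9155i)|11⟩

C-Rx(3.941) leaves the control-|0⟩ kets |00⟩, |01⟩ unchanged and applies Rx(3.941) to qubit 1 on the control-|1⟩ pair (|10⟩, |11⟩).
Rx(3.941) = [[cos(θ/2), −i·sin(θ/2)], [−i·sin(θ/2), cos(θ/2)]]; θ = 3.941, cos(θ/2) ≈ -0.389145, sin(θ/2) ≈ 0.921176.
With a = amp(|10⟩) = 0.9995 and b = amp(|11⟩) = (-0.02338 - 0.0135i):
new amp(|10⟩) = (-0.389145)·a + (-0.921176i)·b = (-0.4014 + 0.02154i)
new amp(|11⟩) = (-0.921176i)·a + (-0.389145)·b = (0.009098 - 0.9155i)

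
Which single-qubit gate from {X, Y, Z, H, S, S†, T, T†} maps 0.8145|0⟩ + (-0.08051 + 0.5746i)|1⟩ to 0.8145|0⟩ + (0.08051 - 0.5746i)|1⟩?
Z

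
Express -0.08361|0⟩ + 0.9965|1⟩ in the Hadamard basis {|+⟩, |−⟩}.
0.6455|+⟩ - 0.7638|−⟩

With |ψ⟩ = α|0⟩ + β|1⟩, the Hadamard-basis coefficients are ⟨+|ψ⟩ = (α + β)/√2 and ⟨−|ψ⟩ = (α − β)/√2.
Here α = -0.08361, β = 0.9965: (α + β)/√2 = 0.6455, (α − β)/√2 = -0.7638.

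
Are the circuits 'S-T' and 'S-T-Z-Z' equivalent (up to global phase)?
Yes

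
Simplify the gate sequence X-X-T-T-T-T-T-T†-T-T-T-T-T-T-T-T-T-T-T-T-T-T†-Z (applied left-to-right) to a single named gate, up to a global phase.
Z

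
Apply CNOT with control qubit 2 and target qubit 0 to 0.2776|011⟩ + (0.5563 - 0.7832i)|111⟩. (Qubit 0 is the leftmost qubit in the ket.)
(0.5563 - 0.7832i)|011⟩ + 0.2776|111⟩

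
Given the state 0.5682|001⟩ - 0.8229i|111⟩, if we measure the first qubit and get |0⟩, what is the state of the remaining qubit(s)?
|01⟩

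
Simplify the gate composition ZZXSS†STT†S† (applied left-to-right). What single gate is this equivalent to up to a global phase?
X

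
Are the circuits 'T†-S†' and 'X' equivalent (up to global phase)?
No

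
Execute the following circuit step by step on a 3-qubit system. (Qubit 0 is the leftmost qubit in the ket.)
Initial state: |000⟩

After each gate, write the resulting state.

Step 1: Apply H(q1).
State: 1/√2|000⟩ + 1/√2|010⟩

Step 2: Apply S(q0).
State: 1/√2|000⟩ + 1/√2|010⟩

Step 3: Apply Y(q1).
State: -(1/√2)i|000⟩ + (1/√2)i|010⟩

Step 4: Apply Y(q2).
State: 1/√2|001⟩ - 1/√2|011⟩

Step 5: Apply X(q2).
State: 1/√2|000⟩ - 1/√2|010⟩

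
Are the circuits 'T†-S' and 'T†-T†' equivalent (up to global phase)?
No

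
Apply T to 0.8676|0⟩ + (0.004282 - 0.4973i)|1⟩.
0.8676|0⟩ + (0.3547 - 0.3486i)|1⟩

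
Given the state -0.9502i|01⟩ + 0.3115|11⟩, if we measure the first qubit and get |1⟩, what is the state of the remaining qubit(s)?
|1⟩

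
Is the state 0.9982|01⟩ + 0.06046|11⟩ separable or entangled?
Separable

Writing the state as a|00⟩ + b|01⟩ + c|10⟩ + d|11⟩, it is a product state iff ad − bc = 0.
Here (a, b, c, d) = (0, 0.9982, 0, 0.06046): ad − bc = (0)(0.06046) − (0.9982)(0) = 0, so the state is separable.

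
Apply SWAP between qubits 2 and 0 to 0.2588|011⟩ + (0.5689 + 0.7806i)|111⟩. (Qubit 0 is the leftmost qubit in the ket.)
0.2588|110⟩ + (0.5689 + 0.7806i)|111⟩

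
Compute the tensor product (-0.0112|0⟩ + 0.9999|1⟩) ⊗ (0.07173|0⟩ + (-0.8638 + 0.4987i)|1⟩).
-0.0008034|00⟩ + (0.009675 - 0.005585i)|01⟩ + 0.07172|10⟩ + (-0.8637 + 0.4987i)|11⟩

amp(|b₁b₂…⟩) = product of the factor amplitudes for bits b₁, b₂, …; only kets whose every factor amplitude is nonzero survive.
|00⟩: (-0.0112)(0.07173) = -0.0008034
|01⟩: (-0.0112)(-0.8638 + 0.4987i) = (0.009675 - 0.005585i)
|10⟩: (0.9999)(0.07173) = 0.07172
|11⟩: (0.9999)(-0.8638 + 0.4987i) = (-0.8637 + 0.4987i)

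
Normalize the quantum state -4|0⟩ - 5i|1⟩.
-0.6247|0⟩ - 0.7809i|1⟩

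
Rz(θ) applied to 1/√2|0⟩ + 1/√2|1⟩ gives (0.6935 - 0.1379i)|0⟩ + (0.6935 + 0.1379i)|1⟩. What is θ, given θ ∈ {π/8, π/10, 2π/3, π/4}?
π/8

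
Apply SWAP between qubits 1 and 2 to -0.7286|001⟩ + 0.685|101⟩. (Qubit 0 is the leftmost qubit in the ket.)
-0.7286|010⟩ + 0.685|110⟩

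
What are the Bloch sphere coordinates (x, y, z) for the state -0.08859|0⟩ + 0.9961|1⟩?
(-0.1765, 0, -0.9844)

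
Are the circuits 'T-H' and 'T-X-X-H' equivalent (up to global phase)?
Yes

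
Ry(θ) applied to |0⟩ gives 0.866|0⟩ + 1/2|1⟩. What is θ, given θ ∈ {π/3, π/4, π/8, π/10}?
π/3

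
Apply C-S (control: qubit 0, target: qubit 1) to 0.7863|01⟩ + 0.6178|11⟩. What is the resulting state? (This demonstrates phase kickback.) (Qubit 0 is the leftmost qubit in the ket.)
0.7863|01⟩ + 0.6178i|11⟩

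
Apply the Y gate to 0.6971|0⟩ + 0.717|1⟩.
-0.717i|0⟩ + 0.6971i|1⟩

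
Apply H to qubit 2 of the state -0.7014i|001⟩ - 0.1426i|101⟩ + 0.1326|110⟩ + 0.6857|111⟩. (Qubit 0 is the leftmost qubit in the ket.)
-0.496i|000⟩ + 0.496i|001⟩ - 0.1008i|100⟩ + 0.1008i|101⟩ + 0.5786|110⟩ - 0.3911|111⟩

H on qubit 2 mixes each pair of kets that differ only in qubit 2: amplitudes (a, b) of (|…0…⟩, |…1…⟩) become ((a + b)/√2, (a − b)/√2). Kets absent from the input have amplitude 0.
(|000⟩, |001⟩): (a, b) = (0, -0.7014i) → (-0.496i, 0.496i)
(|100⟩, |101⟩): (a, b) = (0, -0.1426i) → (-0.1008i, 0.1008i)
(|110⟩, |111⟩): (a, b) = (0.1326, 0.6857) → (0.5786, -0.3911)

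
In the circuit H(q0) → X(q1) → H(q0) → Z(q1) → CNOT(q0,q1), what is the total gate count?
5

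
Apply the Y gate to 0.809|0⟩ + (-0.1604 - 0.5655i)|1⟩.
(-0.5655 + 0.1604i)|0⟩ + 0.809i|1⟩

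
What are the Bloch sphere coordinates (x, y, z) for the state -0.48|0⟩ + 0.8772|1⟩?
(-0.8421, 0, -0.5391)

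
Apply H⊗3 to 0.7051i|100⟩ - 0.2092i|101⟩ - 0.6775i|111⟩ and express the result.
-0.06421i|000⟩ + 0.5628i|001⟩ + 0.4149i|010⟩ + 0.08372i|011⟩ + 0.06421i|100⟩ - 0.5628i|101⟩ - 0.4149i|110⟩ - 0.08372i|111⟩

H⊗3 gives amp(|y⟩) = (1/2√2) Σ_x (−1)^(x·y) amp(|x⟩), where x·y is the number of positions in which both x and y have a 1.
|000⟩: (0.7051i - 0.2092i - 0.6775i)/(2√2) = -0.06421i
|001⟩: (0.7051i + 0.2092i + 0.6775i)/(2√2) = 0.5628i
|010⟩: (0.7051i - 0.2092i + 0.6775i)/(2√2) = 0.4149i
|011⟩: (0.7051i + 0.2092i - 0.6775i)/(2√2) = 0.08372i
|100⟩: (-0.7051i + 0.2092i + 0.6775i)/(2√2) = 0.06421i
|101⟩: (-0.7051i - 0.2092i - 0.6775i)/(2√2) = -0.5628i
|110⟩: (-0.7051i + 0.2092i - 0.6775i)/(2√2) = -0.4149i
|111⟩: (-0.7051i - 0.2092i + 0.6775i)/(2√2) = -0.08372i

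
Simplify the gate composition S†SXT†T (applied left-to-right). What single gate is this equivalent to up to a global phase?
X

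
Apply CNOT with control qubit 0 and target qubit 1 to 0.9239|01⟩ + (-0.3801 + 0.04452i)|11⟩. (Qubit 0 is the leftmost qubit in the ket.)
0.9239|01⟩ + (-0.3801 + 0.04452i)|10⟩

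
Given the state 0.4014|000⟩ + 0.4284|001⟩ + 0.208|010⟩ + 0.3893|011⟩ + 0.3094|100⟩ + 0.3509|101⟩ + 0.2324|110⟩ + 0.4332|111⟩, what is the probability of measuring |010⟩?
0.04326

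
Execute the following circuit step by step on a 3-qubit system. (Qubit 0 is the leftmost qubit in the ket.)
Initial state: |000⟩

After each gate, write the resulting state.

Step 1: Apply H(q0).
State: 1/√2|000⟩ + 1/√2|100⟩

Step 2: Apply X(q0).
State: 1/√2|000⟩ + 1/√2|100⟩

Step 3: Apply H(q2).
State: 1/2|000⟩ + 1/2|001⟩ + 1/2|100⟩ + 1/2|101⟩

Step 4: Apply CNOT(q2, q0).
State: 1/2|000⟩ + 1/2|001⟩ + 1/2|100⟩ + 1/2|101⟩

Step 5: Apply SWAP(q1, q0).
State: 1/2|000⟩ + 1/2|001⟩ + 1/2|010⟩ + 1/2|011⟩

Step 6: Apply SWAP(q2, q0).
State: 1/2|000⟩ + 1/2|010⟩ + 1/2|100⟩ + 1/2|110⟩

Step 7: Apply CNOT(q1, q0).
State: 1/2|000⟩ + 1/2|010⟩ + 1/2|100⟩ + 1/2|110⟩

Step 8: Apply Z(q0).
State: 1/2|000⟩ + 1/2|010⟩ - 1/2|100⟩ - 1/2|110⟩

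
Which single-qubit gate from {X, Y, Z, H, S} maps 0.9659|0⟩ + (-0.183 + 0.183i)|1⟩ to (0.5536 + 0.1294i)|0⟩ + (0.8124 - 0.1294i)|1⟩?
H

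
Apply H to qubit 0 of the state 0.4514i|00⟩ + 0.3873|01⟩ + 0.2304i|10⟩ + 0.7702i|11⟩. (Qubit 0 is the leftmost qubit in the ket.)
0.4821i|00⟩ + (0.2739 + 0.5446i)|01⟩ + 0.1563i|10⟩ + (0.2739 - 0.5446i)|11⟩

H on qubit 0 mixes each pair of kets that differ only in qubit 0: amplitudes (a, b) of (|…0…⟩, |…1…⟩) become ((a + b)/√2, (a − b)/√2). Kets absent from the input have amplitude 0.
(|00⟩, |10⟩): (a, b) = (0.4514i, 0.2304i) → (0.4821i, 0.1563i)
(|01⟩, |11⟩): (a, b) = (0.3873, 0.7702i) → ((0.2739 + 0.5446i), (0.2739 - 0.5446i))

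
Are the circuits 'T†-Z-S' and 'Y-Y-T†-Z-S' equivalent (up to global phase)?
Yes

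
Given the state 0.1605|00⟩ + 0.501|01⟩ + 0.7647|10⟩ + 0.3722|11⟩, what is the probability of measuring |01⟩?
0.251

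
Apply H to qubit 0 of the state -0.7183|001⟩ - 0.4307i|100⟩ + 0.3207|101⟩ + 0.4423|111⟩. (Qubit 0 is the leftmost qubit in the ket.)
-0.3046i|000⟩ - 0.2811|001⟩ + 0.3128|011⟩ + 0.3046i|100⟩ - 0.7347|101⟩ - 0.3128|111⟩

H on qubit 0 mixes each pair of kets that differ only in qubit 0: amplitudes (a, b) of (|…0…⟩, |…1…⟩) become ((a + b)/√2, (a − b)/√2). Kets absent from the input have amplitude 0.
(|000⟩, |100⟩): (a, b) = (0, -0.4307i) → (-0.3046i, 0.3046i)
(|001⟩, |101⟩): (a, b) = (-0.7183, 0.3207) → (-0.2811, -0.7347)
(|011⟩, |111⟩): (a, b) = (0, 0.4423) → (0.3128, -0.3128)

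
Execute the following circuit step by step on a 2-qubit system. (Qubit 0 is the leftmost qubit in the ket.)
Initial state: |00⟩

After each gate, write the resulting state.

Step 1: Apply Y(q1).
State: i|01⟩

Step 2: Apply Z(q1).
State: -i|01⟩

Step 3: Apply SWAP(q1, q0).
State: -i|10⟩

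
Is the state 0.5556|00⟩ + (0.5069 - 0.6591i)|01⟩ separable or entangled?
Separable

Writing the state as a|00⟩ + b|01⟩ + c|10⟩ + d|11⟩, it is a product state iff ad − bc = 0.
Here (a, b, c, d) = (0.5556, (0.5069 - 0.6591i), 0, 0): ad − bc = (0.5556)(0) − (0.5069 - 0.6591i)(0) = 0, so the state is separable.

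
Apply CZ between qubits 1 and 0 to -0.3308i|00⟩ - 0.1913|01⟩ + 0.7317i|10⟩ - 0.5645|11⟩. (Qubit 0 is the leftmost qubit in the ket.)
-0.3308i|00⟩ - 0.1913|01⟩ + 0.7317i|10⟩ + 0.5645|11⟩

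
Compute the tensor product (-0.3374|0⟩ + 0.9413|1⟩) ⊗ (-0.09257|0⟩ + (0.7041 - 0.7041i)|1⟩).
0.03123|00⟩ + (-0.2376 + 0.2376i)|01⟩ - 0.08714|10⟩ + (0.6628 - 0.6628i)|11⟩

amp(|b₁b₂…⟩) = product of the factor amplitudes for bits b₁, b₂, …; only kets whose every factor amplitude is nonzero survive.
|00⟩: (-0.3374)(-0.09257) = 0.03123
|01⟩: (-0.3374)(0.7041 - 0.7041i) = (-0.2376 + 0.2376i)
|10⟩: (0.9413)(-0.09257) = -0.08714
|11⟩: (0.9413)(0.7041 - 0.7041i) = (0.6628 - 0.6628i)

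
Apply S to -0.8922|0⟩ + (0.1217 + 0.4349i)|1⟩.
-0.8922|0⟩ + (-0.4349 + 0.1217i)|1⟩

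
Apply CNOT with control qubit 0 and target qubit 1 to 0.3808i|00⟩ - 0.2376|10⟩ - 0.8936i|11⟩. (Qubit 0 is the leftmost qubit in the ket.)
0.3808i|00⟩ - 0.8936i|10⟩ - 0.2376|11⟩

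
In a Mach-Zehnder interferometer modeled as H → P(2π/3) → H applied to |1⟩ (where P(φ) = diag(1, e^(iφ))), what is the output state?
(0.75 - 0.433i)|0⟩ + (0.25 + 0.433i)|1⟩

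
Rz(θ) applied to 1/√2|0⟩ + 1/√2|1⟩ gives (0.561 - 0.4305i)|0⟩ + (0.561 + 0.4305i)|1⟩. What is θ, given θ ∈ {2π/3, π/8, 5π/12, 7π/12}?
5π/12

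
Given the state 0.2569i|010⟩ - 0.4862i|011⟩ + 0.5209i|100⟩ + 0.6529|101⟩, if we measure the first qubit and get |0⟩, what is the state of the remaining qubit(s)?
0.4672i|10⟩ - 0.8842i|11⟩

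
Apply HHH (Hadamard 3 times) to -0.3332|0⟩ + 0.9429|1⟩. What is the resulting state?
0.4311|0⟩ - 0.9023|1⟩

H² = I, so H^3 = H: a single Hadamard. With (a, b) = (-0.3332, 0.9429), H gives ((a + b)/√2, (a − b)/√2) = (0.4311, -0.9023).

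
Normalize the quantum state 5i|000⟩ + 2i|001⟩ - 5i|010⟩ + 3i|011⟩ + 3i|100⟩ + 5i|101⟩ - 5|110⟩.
0.4527i|000⟩ + 0.1811i|001⟩ - 0.4527i|010⟩ + 0.2716i|011⟩ + 0.2716i|100⟩ + 0.4527i|101⟩ - 0.4527|110⟩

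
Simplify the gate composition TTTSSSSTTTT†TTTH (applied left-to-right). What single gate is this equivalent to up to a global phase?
H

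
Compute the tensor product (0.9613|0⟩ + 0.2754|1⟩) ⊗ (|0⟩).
0.9613|00⟩ + 0.2754|10⟩

amp(|b₁b₂…⟩) = product of the factor amplitudes for bits b₁, b₂, …; only kets whose every factor amplitude is nonzero survive.
|00⟩: (0.9613)(1) = 0.9613
|10⟩: (0.2754)(1) = 0.2754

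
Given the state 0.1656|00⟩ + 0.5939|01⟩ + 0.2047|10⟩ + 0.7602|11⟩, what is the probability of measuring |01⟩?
0.3527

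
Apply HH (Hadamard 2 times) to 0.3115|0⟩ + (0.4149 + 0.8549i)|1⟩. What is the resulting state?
0.3115|0⟩ + (0.4149 + 0.8549i)|1⟩

H² = I, so an even number of Hadamards cancels: H^2 = I and the state is unchanged.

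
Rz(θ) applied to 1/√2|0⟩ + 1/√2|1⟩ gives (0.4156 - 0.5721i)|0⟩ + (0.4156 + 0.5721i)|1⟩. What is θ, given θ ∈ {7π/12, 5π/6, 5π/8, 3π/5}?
3π/5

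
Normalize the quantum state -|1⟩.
-|1⟩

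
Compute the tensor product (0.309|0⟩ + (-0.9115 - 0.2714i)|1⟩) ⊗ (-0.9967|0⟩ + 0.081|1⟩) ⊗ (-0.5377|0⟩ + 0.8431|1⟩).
0.1656|000⟩ - 0.2597|001⟩ - 0.01346|010⟩ + 0.0211|011⟩ + (-0.4885 - 0.1455i)|100⟩ + (0.7659 + 0.2281i)|101⟩ + (0.0397 + 0.01182i)|110⟩ + (-0.06225 - 0.01853i)|111⟩

amp(|b₁b₂…⟩) = product of the factor amplitudes for bits b₁, b₂, …; only kets whose every factor amplitude is nonzero survive.
|000⟩: (0.309)(-0.9967)(-0.5377) = 0.1656
|001⟩: (0.309)(-0.9967)(0.8431) = -0.2597
|010⟩: (0.309)(0.081)(-0.5377) = -0.01346
|011⟩: (0.309)(0.081)(0.8431) = 0.0211
|100⟩: (-0.9115 - 0.2714i)(-0.9967)(-0.5377) = (-0.4885 - 0.1455i)
|101⟩: (-0.9115 - 0.2714i)(-0.9967)(0.8431) = (0.7659 + 0.2281i)
|110⟩: (-0.9115 - 0.2714i)(0.081)(-0.5377) = (0.0397 + 0.01182i)
|111⟩: (-0.9115 - 0.2714i)(0.081)(0.8431) = (-0.06225 - 0.01853i)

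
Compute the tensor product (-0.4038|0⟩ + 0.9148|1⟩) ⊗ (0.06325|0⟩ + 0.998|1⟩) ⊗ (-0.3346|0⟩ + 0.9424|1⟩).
0.008546|000⟩ - 0.02407|001⟩ + 0.1348|010⟩ - 0.3798|011⟩ - 0.01936|100⟩ + 0.05453|101⟩ - 0.3055|110⟩ + 0.8604|111⟩

amp(|b₁b₂…⟩) = product of the factor amplitudes for bits b₁, b₂, …; only kets whose every factor amplitude is nonzero survive.
|000⟩: (-0.4038)(0.06325)(-0.3346) = 0.008546
|001⟩: (-0.4038)(0.06325)(0.9424) = -0.02407
|010⟩: (-0.4038)(0.998)(-0.3346) = 0.1348
|011⟩: (-0.4038)(0.998)(0.9424) = -0.3798
|100⟩: (0.9148)(0.06325)(-0.3346) = -0.01936
|101⟩: (0.9148)(0.06325)(0.9424) = 0.05453
|110⟩: (0.9148)(0.998)(-0.3346) = -0.3055
|111⟩: (0.9148)(0.998)(0.9424) = 0.8604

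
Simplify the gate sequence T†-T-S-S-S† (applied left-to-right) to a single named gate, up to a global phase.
S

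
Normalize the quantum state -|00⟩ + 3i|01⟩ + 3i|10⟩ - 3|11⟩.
-0.189|00⟩ + 0.5669i|01⟩ + 0.5669i|10⟩ - 0.5669|11⟩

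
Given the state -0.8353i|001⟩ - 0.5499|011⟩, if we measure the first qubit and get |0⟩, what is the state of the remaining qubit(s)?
-0.8353i|01⟩ - 0.5499|11⟩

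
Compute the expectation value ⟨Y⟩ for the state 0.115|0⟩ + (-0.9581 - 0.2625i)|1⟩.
-0.06038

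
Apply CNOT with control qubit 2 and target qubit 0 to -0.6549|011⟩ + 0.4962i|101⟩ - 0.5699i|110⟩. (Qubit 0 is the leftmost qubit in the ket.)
0.4962i|001⟩ - 0.5699i|110⟩ - 0.6549|111⟩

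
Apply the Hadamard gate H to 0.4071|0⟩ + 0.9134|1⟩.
0.9337|0⟩ - 0.358|1⟩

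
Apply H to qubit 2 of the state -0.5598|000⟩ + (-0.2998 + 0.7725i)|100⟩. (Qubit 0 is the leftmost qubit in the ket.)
-0.3958|000⟩ - 0.3958|001⟩ + (-0.212 + 0.5462i)|100⟩ + (-0.212 + 0.5462i)|101⟩

H on qubit 2 mixes each pair of kets that differ only in qubit 2: amplitudes (a, b) of (|…0…⟩, |…1…⟩) become ((a + b)/√2, (a − b)/√2). Kets absent from the input have amplitude 0.
(|000⟩, |001⟩): (a, b) = (-0.5598, 0) → (-0.3958, -0.3958)
(|100⟩, |101⟩): (a, b) = ((-0.2998 + 0.7725i), 0) → ((-0.212 + 0.5462i), (-0.212 + 0.5462i))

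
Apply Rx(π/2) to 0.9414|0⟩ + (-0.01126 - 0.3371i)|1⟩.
(0.4273 + 0.007962i)|0⟩ + (-0.007962 - 0.904i)|1⟩

Rx(π/2) = [[cos(θ/2), −i·sin(θ/2)], [−i·sin(θ/2), cos(θ/2)]]; θ = π/2, cos(θ/2) ≈ 0.707107, sin(θ/2) ≈ 0.707107.
With a = amp(|0⟩) = 0.9414 and b = amp(|1⟩) = (-0.01126 - 0.3371i):
new amp(|0⟩) = (0.707107)·a + (-0.707107i)·b = (0.4273 + 0.007962i)
new amp(|1⟩) = (-0.707107i)·a + (0.707107)·b = (-0.007962 - 0.904i)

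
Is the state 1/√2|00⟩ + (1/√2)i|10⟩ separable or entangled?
Separable

Writing the state as a|00⟩ + b|01⟩ + c|10⟩ + d|11⟩, it is a product state iff ad − bc = 0.
Here (a, b, c, d) = (1/√2, 0, (1/√2)i, 0): ad − bc = (1/√2)(0) − (0)((1/√2)i) = 0, so the state is separable.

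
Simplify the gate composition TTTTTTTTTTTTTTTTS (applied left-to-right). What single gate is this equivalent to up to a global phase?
S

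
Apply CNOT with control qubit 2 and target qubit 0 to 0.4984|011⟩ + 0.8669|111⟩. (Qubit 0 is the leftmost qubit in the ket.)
0.8669|011⟩ + 0.4984|111⟩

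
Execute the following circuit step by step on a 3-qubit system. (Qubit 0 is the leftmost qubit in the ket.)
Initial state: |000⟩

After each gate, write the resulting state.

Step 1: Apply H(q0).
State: 1/√2|000⟩ + 1/√2|100⟩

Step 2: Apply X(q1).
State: 1/√2|010⟩ + 1/√2|110⟩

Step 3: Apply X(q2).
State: 1/√2|011⟩ + 1/√2|111⟩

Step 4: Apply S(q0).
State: 1/√2|011⟩ + (1/√2)i|111⟩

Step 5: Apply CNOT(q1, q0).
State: (1/√2)i|011⟩ + 1/√2|111⟩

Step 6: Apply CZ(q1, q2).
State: -(1/√2)i|011⟩ - 1/√2|111⟩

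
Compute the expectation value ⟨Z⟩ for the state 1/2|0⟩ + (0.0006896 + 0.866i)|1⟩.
-0.5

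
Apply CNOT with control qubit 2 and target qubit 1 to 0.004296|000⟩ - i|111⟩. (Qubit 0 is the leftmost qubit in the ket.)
0.004296|000⟩ - i|101⟩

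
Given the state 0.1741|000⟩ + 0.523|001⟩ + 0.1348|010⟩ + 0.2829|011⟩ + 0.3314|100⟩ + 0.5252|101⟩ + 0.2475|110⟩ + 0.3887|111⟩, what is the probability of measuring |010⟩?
0.01817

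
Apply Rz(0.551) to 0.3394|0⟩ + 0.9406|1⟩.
(0.3266 - 0.09233i)|0⟩ + (0.9051 + 0.2559i)|1⟩

Rz(0.551) = [[e^(−iθ/2), 0], [0, e^(iθ/2)]] with e^(±iθ/2) = cos(θ/2) ± i·sin(θ/2); θ = 0.551, cos(θ/2) ≈ 0.962289, sin(θ/2) ≈ 0.272028.
With a = amp(|0⟩) = 0.3394 and b = amp(|1⟩) = 0.9406:
new amp(|0⟩) = (0.962289 - 0.272028i)·a = (0.3266 - 0.09233i)
new amp(|1⟩) = (0.962289 + 0.272028i)·b = (0.9051 + 0.2559i)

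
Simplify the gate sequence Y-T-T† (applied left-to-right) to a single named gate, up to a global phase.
Y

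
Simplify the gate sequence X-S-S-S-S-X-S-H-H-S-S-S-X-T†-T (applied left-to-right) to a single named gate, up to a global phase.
X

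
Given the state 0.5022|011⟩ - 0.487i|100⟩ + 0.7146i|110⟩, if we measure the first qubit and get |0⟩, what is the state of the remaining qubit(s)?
|11⟩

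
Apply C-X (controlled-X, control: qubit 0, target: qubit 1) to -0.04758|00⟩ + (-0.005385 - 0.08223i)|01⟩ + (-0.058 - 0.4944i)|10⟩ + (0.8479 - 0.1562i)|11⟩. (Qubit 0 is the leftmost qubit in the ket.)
-0.04758|00⟩ + (-0.005385 - 0.08223i)|01⟩ + (0.8479 - 0.1562i)|10⟩ + (-0.058 - 0.4944i)|11⟩

C-X leaves the control-|0⟩ kets |00⟩, |01⟩ unchanged and applies X to qubit 1 on the control-|1⟩ pair (|10⟩, |11⟩).
X = [[0, 1], [1, 0]].
With a = amp(|10⟩) = (-0.058 - 0.4944i) and b = amp(|11⟩) = (0.8479 - 0.1562i):
new amp(|10⟩) = (1)·b = (0.8479 - 0.1562i)
new amp(|11⟩) = (1)·a = (-0.058 - 0.4944i)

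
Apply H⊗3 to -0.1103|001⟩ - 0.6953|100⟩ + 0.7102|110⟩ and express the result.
-0.03373|000⟩ + 0.04426|001⟩ - 0.5359|010⟩ - 0.4579|011⟩ - 0.04426|100⟩ + 0.03373|101⟩ + 0.4579|110⟩ + 0.5359|111⟩

H⊗3 gives amp(|y⟩) = (1/2√2) Σ_x (−1)^(x·y) amp(|x⟩), where x·y is the number of positions in which both x and y have a 1.
|000⟩: (-0.1103 - 0.6953 + 0.7102)/(2√2) = -0.03373
|001⟩: (0.1103 - 0.6953 + 0.7102)/(2√2) = 0.04426
|010⟩: (-0.1103 - 0.6953 - 0.7102)/(2√2) = -0.5359
|011⟩: (0.1103 - 0.6953 - 0.7102)/(2√2) = -0.4579
|100⟩: (-0.1103 + 0.6953 - 0.7102)/(2√2) = -0.04426
|101⟩: (0.1103 + 0.6953 - 0.7102)/(2√2) = 0.03373
|110⟩: (-0.1103 + 0.6953 + 0.7102)/(2√2) = 0.4579
|111⟩: (0.1103 + 0.6953 + 0.7102)/(2√2) = 0.5359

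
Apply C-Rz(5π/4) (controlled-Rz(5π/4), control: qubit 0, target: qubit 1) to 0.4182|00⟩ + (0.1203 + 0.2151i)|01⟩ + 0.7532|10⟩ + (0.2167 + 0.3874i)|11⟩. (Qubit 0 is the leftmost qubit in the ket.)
0.4182|00⟩ + (0.1203 + 0.2151i)|01⟩ + (-0.2882 - 0.6959i)|10⟩ + (-0.4408 + 0.05195i)|11⟩

C-Rz(5π/4) leaves the control-|0⟩ kets |00⟩, |01⟩ unchanged and applies Rz(5π/4) to qubit 1 on the control-|1⟩ pair (|10⟩, |11⟩).
Rz(5π/4) = [[e^(−iθ/2), 0], [0, e^(iθ/2)]] with e^(±iθ/2) = cos(θ/2) ± i·sin(θ/2); θ = 5π/4, cos(θ/2) ≈ -0.382683, sin(θ/2) ≈ 0.92388.
With a = amp(|10⟩) = 0.7532 and b = amp(|11⟩) = (0.2167 + 0.3874i):
new amp(|10⟩) = (-0.382683 - 0.92388i)·a = (-0.2882 - 0.6959i)
new amp(|11⟩) = (-0.382683 + 0.92388i)·b = (-0.4408 + 0.05195i)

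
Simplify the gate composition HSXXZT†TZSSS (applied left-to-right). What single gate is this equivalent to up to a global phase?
H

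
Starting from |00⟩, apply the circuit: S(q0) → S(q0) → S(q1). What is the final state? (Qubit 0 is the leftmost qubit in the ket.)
|00⟩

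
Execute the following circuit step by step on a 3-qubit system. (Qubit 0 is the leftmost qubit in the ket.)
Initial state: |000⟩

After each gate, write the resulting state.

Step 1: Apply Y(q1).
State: i|010⟩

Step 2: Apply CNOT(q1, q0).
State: i|110⟩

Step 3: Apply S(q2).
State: i|110⟩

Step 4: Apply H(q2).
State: (1/√2)i|110⟩ + (1/√2)i|111⟩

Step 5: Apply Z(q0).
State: -(1/√2)i|110⟩ - (1/√2)i|111⟩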